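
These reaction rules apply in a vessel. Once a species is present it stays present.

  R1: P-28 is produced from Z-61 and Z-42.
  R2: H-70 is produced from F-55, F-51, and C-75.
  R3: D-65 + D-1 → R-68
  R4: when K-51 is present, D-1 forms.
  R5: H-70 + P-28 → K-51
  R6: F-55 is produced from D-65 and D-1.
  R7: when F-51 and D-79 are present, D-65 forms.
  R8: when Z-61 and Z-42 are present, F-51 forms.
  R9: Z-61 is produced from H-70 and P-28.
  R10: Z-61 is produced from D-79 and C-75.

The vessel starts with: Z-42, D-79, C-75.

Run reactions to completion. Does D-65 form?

D-79 and C-75 present → Z-61 forms (R10).
Z-61 and Z-42 present → F-51 forms (R8).
F-51 and D-79 present → D-65 forms (R7).

Yes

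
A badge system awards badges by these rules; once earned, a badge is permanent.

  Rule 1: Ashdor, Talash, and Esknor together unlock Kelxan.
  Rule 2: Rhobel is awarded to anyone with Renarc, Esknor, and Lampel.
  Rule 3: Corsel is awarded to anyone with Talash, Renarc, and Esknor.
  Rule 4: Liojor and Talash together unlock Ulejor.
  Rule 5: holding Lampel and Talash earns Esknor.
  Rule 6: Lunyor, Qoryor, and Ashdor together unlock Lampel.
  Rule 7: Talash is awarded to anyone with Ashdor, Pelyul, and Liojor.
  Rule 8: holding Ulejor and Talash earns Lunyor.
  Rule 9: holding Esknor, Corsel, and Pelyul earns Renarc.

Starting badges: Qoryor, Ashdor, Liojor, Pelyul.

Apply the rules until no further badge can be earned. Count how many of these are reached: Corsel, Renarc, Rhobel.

Corsel would need Talash, Renarc, and Esknor (Rule 3), but Renarc is never earned.
Renarc would need Esknor, Corsel, and Pelyul (Rule 9), but Corsel is never earned.
Rhobel would need Renarc, Esknor, and Lampel (Rule 2), but Renarc is never earned.
None of the 3 are reached.

0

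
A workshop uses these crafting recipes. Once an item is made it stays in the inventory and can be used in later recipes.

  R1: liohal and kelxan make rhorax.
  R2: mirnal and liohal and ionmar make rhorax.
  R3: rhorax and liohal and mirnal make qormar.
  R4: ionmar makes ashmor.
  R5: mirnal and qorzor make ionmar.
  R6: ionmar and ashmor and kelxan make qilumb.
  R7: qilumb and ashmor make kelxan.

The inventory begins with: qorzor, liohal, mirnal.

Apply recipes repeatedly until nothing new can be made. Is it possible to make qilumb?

qilumb would need ionmar, ashmor, and kelxan (R6), but kelxan is never obtained.

No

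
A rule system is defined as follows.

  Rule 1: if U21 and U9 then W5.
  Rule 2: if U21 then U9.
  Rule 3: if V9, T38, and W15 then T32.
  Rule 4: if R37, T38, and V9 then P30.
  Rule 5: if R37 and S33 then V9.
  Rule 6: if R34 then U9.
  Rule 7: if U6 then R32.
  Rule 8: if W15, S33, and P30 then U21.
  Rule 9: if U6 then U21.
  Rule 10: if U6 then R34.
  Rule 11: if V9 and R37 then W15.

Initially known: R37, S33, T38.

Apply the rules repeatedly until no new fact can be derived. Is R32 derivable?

R32 would need U6 (Rule 7), but U6 is never established.

No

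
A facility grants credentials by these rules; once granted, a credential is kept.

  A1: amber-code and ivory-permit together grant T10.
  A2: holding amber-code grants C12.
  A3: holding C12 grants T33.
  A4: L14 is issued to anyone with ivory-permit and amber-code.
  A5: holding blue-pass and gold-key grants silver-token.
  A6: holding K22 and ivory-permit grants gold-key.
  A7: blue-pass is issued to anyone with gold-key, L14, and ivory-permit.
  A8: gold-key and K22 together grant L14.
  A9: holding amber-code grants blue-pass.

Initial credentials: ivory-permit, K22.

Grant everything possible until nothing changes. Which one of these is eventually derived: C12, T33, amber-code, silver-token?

silver-token

Holding K22 and ivory-permit grants gold-key (A6).
Holding gold-key and K22 grants L14 (A8).
Holding gold-key, L14, and ivory-permit grants blue-pass (A7).
Holding blue-pass and gold-key grants silver-token (A5).
C12 would need amber-code (A2), but amber-code is never granted. No rule produces amber-code, and it is not given. T33 would need C12 (A3), but C12 is never granted.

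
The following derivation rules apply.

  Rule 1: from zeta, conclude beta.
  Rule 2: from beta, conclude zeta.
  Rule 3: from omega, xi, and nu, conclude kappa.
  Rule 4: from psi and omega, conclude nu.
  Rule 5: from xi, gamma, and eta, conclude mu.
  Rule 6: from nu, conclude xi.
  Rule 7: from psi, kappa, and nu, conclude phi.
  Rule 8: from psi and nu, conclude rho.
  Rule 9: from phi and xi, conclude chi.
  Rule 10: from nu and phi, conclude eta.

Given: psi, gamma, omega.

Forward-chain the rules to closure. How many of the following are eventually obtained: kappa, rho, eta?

From psi and omega, Rule 4 gives nu.
nu holds, so xi follows (Rule 6).
psi and nu hold, so rho follows (Rule 8).
From omega, xi, and nu, Rule 3 gives kappa.
From psi, kappa, and nu, Rule 7 gives phi.
nu and phi hold, so eta follows (Rule 10).
kappa: reached.
rho: reached.
eta: reached.
All 3 are reached.

3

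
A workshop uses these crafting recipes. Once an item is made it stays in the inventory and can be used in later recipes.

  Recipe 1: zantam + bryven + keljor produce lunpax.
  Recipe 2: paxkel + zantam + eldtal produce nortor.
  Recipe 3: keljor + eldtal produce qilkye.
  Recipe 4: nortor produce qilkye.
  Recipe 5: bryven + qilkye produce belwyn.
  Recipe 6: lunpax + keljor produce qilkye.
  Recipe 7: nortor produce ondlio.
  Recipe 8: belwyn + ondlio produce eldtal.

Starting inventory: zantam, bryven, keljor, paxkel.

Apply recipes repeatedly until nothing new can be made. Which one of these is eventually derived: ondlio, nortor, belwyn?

belwyn

Using Recipe 1, zantam, bryven, and keljor make lunpax.
lunpax + keljor → qilkye (Recipe 6).
Using Recipe 5, bryven and qilkye make belwyn.
nortor would need paxkel, zantam, and eldtal (Recipe 2), but eldtal is never obtained. ondlio would need nortor (Recipe 7), but nortor is never obtained.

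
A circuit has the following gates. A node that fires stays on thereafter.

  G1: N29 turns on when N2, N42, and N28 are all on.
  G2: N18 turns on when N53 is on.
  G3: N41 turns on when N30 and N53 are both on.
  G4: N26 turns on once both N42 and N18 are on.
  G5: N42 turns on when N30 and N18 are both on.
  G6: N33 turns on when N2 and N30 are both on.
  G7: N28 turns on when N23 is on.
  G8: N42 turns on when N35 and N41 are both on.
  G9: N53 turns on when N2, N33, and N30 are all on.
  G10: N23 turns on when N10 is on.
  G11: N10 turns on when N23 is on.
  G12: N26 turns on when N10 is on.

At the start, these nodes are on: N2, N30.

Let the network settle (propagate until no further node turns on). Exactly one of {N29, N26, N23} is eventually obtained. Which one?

N26

G6: N2 and N30 on → N33 on.
N2, N33, and N30 are on, so N53 turns on (G9).
N53 is on, so N18 turns on (G2).
N30 and N18 are on, so N42 turns on (G5).
G4: N42 and N18 on → N26 on.
N29 would need N2, N42, and N28 (G1), but N28 never turns on. N23 would need N10 (G10), but N10 never turns on.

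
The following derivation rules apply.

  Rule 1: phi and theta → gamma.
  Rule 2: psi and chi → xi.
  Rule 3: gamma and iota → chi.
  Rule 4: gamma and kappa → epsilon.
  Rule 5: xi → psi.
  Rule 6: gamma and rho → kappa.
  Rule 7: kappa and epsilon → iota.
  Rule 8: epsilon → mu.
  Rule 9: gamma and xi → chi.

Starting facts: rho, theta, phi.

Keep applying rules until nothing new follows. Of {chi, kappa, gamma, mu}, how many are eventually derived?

4

From phi and theta, Rule 1 gives gamma.
From gamma and rho, Rule 6 gives kappa.
gamma and kappa hold, so epsilon follows (Rule 4).
From kappa and epsilon, Rule 7 gives iota.
epsilon holds, so mu follows (Rule 8).
gamma and iota hold, so chi follows (Rule 3).
chi: reached.
kappa: reached.
gamma: reached.
mu: reached.
All 4 are reached.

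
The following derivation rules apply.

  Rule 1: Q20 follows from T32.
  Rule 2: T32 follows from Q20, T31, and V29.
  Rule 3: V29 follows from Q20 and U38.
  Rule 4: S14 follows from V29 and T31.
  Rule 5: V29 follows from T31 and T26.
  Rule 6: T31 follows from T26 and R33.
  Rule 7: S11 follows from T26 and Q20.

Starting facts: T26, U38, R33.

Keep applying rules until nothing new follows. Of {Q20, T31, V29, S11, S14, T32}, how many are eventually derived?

From T26 and R33, Rule 6 gives T31.
T31 and T26 hold, so V29 follows (Rule 5).
V29 and T31 hold, so S14 follows (Rule 4).
Q20 would need T32 (Rule 1), but T32 is never established.
T31: reached.
V29: reached.
S11 would need T26 and Q20 (Rule 7), but Q20 is never established.
S14: reached.
T32 would need Q20, T31, and V29 (Rule 2), but Q20 is never established.
Reached: T31, V29, and S14 — 3 of the 6.

3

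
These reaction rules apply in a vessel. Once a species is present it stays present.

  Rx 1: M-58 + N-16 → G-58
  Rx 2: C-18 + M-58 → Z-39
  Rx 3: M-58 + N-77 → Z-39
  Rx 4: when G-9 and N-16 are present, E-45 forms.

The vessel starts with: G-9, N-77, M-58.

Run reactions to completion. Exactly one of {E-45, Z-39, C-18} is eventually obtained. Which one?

M-58 and N-77 present → Z-39 forms (Rx 3).
No rule produces C-18, and it is not given. E-45 would need G-9 and N-16 (Rx 4), but N-16 never forms.

Z-39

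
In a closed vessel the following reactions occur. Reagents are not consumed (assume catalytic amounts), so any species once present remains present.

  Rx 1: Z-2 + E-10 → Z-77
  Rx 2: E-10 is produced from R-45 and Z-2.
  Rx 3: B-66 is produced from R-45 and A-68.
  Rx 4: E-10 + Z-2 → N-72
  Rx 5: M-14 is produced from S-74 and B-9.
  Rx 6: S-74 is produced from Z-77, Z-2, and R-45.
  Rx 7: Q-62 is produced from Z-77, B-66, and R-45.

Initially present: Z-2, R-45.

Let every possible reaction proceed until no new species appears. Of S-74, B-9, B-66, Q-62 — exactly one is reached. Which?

R-45 and Z-2 present → E-10 forms (Rx 2).
Z-2 and E-10 present → Z-77 forms (Rx 1).
Z-77, Z-2, and R-45 present → S-74 forms (Rx 6).
B-66 would need R-45 and A-68 (Rx 3), but A-68 never forms. Q-62 would need Z-77, B-66, and R-45 (Rx 7), but B-66 never forms. No rule produces B-9, and it is not given.

S-74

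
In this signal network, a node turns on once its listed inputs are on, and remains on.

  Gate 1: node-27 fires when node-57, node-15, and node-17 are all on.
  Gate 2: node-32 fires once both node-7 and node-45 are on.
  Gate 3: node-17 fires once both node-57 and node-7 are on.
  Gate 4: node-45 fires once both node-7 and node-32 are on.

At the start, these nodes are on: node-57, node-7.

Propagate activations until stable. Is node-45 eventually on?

No

node-45 would need node-7 and node-32 (Gate 4), but node-32 never turns on.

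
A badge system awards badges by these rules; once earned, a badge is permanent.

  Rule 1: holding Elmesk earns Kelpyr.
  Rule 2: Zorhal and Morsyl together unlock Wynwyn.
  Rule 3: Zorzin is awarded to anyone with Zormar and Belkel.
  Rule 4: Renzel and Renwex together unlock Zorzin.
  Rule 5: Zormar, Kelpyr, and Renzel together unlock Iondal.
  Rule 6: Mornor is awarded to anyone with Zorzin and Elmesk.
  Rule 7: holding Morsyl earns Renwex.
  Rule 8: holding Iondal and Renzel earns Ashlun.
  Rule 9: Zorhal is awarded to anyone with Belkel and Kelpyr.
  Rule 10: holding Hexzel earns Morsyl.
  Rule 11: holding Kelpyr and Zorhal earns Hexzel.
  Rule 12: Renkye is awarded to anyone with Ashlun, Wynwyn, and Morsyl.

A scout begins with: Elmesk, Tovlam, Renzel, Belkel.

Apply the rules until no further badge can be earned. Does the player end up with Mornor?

With Elmesk, Kelpyr is earned (Rule 1).
With Belkel and Kelpyr, Zorhal is earned (Rule 9).
With Kelpyr and Zorhal, Hexzel is earned (Rule 11).
With Hexzel, Morsyl is earned (Rule 10).
With Morsyl, Renwex is earned (Rule 7).
With Renzel and Renwex, Zorzin is earned (Rule 4).
With Zorzin and Elmesk, Mornor is earned (Rule 6).

Yes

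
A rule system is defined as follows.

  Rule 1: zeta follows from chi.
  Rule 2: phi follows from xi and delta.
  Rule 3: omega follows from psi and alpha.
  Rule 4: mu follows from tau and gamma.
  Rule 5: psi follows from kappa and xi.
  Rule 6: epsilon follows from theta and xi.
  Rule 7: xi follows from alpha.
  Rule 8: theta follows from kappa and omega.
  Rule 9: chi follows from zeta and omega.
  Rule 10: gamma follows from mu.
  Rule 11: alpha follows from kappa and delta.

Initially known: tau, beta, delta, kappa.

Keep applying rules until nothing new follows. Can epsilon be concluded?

Yes

From kappa and delta, Rule 11 gives alpha.
From alpha, Rule 7 gives xi.
kappa and xi hold, so psi follows (Rule 5).
psi and alpha hold, so omega follows (Rule 3).
kappa and omega hold, so theta follows (Rule 8).
From theta and xi, Rule 6 gives epsilon.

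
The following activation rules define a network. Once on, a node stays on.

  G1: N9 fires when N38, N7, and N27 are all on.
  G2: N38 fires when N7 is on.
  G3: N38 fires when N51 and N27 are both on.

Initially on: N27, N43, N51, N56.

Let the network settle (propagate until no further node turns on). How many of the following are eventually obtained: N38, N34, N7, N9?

1

N51 and N27 are on, so N38 fires (G3).
N38: reached.
No rule produces N34, and it is not given.
No rule produces N7, and it is not given.
N9 would need N38, N7, and N27 (G1), but N7 never turns on.
Reached: N38 — 1 of the 4.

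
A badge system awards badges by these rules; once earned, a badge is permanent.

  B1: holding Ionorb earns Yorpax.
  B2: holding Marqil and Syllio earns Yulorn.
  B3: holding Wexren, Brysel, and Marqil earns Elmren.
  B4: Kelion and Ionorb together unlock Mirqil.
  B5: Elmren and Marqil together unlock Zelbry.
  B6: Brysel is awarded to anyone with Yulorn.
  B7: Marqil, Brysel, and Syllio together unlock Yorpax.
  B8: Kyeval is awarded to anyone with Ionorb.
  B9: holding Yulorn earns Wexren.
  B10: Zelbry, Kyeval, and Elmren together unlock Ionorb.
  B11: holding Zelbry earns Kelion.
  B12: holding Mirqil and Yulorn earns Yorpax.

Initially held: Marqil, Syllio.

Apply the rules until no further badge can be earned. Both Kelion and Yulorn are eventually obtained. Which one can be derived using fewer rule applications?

Yulorn

Yulorn: With Marqil and Syllio, Yulorn is earned (B2). [1 rule application]
Kelion: With Marqil and Syllio, Yulorn is earned (B2). With Yulorn, Brysel is earned (B6). With Yulorn, Wexren is earned (B9). With Wexren, Brysel, and Marqil, Elmren is earned (B3). With Elmren and Marqil, Zelbry is earned (B5). With Zelbry, Kelion is earned (B11). [6 rule applications]
Yulorn needs fewer.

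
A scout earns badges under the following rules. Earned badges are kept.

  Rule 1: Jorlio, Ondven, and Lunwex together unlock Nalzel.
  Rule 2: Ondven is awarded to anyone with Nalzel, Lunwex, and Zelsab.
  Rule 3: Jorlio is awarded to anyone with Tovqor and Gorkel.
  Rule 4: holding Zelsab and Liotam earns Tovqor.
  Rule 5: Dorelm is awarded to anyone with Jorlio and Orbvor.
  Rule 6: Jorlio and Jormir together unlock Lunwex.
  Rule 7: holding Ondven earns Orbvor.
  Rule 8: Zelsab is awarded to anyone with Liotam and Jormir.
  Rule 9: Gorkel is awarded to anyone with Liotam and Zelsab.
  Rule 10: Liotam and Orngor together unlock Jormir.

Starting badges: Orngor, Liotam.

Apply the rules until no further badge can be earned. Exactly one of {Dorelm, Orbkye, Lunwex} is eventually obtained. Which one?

With Liotam and Orngor, Jormir is earned (Rule 10).
With Liotam and Jormir, Zelsab is earned (Rule 8).
With Liotam and Zelsab, Gorkel is earned (Rule 9).
With Zelsab and Liotam, Tovqor is earned (Rule 4).
With Tovqor and Gorkel, Jorlio is earned (Rule 3).
With Jorlio and Jormir, Lunwex is earned (Rule 6).
Dorelm would need Jorlio and Orbvor (Rule 5), but Orbvor is never earned. No rule produces Orbkye, and it is not given.

Lunwex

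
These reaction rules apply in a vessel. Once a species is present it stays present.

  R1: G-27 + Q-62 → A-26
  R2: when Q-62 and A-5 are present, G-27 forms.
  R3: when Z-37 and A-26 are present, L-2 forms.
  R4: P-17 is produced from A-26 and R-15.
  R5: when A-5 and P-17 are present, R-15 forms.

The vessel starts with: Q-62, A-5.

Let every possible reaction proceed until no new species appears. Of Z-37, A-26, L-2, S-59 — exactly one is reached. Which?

Q-62 and A-5 present → G-27 forms (R2).
G-27 and Q-62 present → A-26 forms (R1).
No rule produces S-59, and it is not given. No rule produces Z-37, and it is not given. L-2 would need Z-37 and A-26 (R3), but Z-37 never forms.

A-26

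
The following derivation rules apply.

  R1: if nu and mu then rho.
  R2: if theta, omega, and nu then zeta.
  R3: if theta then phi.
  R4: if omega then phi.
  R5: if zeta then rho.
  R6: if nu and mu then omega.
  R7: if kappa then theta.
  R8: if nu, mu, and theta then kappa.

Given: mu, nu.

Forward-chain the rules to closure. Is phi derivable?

Yes

From nu and mu, R6 gives omega.
omega holds, so phi follows (R4).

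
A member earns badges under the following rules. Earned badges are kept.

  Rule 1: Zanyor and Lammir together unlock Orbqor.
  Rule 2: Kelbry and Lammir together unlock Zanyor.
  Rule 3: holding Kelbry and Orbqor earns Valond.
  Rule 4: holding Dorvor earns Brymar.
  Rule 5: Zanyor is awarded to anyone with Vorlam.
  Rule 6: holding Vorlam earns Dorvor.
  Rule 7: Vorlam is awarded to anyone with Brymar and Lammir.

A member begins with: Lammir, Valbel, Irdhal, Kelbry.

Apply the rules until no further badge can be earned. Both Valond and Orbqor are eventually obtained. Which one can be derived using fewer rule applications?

Orbqor: With Kelbry and Lammir, Zanyor is earned (Rule 2). With Zanyor and Lammir, Orbqor is earned (Rule 1). [2 rule applications]
Valond: With Kelbry and Lammir, Zanyor is earned (Rule 2). With Zanyor and Lammir, Orbqor is earned (Rule 1). With Kelbry and Orbqor, Valond is earned (Rule 3). [3 rule applications]
Orbqor needs fewer.

Orbqor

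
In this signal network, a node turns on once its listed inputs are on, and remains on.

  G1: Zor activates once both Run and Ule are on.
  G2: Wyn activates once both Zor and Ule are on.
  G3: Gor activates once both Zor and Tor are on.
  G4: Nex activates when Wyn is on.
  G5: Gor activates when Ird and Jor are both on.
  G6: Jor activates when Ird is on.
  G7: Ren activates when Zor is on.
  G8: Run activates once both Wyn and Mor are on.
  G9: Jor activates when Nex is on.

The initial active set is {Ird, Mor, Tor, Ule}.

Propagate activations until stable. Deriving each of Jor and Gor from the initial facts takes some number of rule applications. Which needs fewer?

Jor: Ird is on, so Jor activates (G6). [1 rule application]
Gor: Ird is on, so Jor activates (G6). G5: Ird and Jor on → Gor on. [2 rule applications]
Jor needs fewer.

Jor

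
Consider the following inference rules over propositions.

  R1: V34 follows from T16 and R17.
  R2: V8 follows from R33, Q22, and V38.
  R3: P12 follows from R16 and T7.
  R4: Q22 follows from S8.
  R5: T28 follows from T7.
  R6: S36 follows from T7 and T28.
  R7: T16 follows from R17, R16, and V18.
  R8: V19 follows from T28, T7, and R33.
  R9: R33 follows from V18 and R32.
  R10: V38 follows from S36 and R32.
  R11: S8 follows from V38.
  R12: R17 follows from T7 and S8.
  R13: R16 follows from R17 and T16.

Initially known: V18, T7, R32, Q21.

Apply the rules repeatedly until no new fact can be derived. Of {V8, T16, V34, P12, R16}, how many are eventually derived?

1

V18 and R32 hold, so R33 follows (R9).
T7 holds, so T28 follows (R5).
T7 and T28 hold, so S36 follows (R6).
From S36 and R32, R10 gives V38.
From V38, R11 gives S8.
From S8, R4 gives Q22.
R33, Q22, and V38 hold, so V8 follows (R2).
V8: reached.
T16 would need R17, R16, and V18 (R7), but R16 is never established.
V34 would need T16 and R17 (R1), but T16 is never established.
P12 would need R16 and T7 (R3), but R16 is never established.
R16 would need R17 and T16 (R13), but T16 is never established.
Reached: V8 — 1 of the 5.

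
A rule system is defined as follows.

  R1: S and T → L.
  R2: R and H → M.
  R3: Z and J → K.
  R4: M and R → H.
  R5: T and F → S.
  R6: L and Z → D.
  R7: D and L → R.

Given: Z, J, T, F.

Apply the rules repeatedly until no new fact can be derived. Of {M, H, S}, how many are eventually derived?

T and F hold, so S follows (R5).
M would need R and H (R2), but H is never established.
H would need M and R (R4), but M is never established.
S: reached.
Reached: S — 1 of the 3.

1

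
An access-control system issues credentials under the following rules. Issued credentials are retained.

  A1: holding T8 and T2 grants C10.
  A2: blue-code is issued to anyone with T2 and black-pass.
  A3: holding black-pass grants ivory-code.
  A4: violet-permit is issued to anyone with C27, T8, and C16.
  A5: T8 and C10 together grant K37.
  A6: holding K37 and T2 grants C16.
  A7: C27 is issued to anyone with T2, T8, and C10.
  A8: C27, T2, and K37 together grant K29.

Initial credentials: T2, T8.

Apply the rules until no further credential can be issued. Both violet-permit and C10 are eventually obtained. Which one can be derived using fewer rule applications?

C10: Holding T8 and T2 grants C10 (A1). [1 rule application]
violet-permit: Holding T8 and T2 grants C10 (A1). Holding T2, T8, and C10 grants C27 (A7). Holding T8 and C10 grants K37 (A5). Holding K37 and T2 grants C16 (A6). Holding C27, T8, and C16 grants violet-permit (A4). [5 rule applications]
C10 needs fewer.

C10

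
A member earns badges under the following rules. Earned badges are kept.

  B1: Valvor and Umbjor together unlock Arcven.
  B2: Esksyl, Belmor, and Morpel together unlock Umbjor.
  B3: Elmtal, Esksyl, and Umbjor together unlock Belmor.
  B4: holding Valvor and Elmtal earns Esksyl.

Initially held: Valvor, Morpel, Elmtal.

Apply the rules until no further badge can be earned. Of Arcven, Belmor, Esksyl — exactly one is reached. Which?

With Valvor and Elmtal, Esksyl is earned (B4).
Arcven would need Valvor and Umbjor (B1), but Umbjor is never earned. Belmor would need Elmtal, Esksyl, and Umbjor (B3), but Umbjor is never earned.

Esksyl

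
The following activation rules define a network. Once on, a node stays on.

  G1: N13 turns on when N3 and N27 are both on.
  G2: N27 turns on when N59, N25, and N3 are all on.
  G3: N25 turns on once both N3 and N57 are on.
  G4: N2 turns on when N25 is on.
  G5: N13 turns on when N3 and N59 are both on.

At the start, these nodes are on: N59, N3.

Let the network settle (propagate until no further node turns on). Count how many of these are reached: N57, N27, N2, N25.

0

No rule produces N57, and it is not given.
N27 would need N59, N25, and N3 (G2), but N25 never turns on.
N2 would need N25 (G4), but N25 never turns on.
N25 would need N3 and N57 (G3), but N57 never turns on.
None of the 4 are reached.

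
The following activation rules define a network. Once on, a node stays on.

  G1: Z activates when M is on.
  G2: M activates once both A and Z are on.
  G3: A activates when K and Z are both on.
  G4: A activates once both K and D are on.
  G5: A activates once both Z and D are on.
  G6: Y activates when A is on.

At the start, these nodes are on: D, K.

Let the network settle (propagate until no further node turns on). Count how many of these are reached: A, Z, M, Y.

K and D are on, so A activates (G4).
G6: A on → Y on.
A: reached.
Z would need M (G1), but M never turns on.
M would need A and Z (G2), but Z never turns on.
Y: reached.
Reached: A and Y — 2 of the 4.

2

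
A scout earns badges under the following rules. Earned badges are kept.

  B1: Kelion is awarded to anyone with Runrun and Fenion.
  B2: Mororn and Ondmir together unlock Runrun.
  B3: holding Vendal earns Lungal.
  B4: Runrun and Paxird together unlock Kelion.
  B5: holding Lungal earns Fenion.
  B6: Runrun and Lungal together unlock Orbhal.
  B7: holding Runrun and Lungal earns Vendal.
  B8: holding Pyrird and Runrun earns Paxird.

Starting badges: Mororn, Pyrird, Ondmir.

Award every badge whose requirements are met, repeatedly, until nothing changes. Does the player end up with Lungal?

Lungal would need Vendal (B3), but Vendal is never earned.

No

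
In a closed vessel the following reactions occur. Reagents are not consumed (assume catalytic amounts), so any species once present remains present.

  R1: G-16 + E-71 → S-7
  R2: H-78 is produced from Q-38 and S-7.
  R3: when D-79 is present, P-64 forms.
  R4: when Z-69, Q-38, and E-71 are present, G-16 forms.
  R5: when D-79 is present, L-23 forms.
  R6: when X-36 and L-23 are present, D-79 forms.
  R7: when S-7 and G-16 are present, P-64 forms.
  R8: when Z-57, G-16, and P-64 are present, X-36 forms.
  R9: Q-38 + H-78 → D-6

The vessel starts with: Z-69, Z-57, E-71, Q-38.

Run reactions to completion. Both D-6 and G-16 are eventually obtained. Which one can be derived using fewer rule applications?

G-16: Z-69, Q-38, and E-71 present → G-16 forms (R4). [1 rule application]
D-6: Z-69, Q-38, and E-71 present → G-16 forms (R4). G-16 and E-71 present → S-7 forms (R1). Q-38 and S-7 present → H-78 forms (R2). Q-38 and H-78 present → D-6 forms (R9). [4 rule applications]
G-16 needs fewer.

G-16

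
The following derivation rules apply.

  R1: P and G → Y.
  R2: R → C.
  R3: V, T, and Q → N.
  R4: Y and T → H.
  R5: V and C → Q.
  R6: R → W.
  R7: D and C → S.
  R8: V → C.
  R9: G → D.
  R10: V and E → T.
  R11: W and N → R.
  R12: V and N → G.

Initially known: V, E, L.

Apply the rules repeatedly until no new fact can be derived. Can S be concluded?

Yes

V holds, so C follows (R8).
From V and E, R10 gives T.
V and C hold, so Q follows (R5).
V, T, and Q hold, so N follows (R3).
V and N hold, so G follows (R12).
G holds, so D follows (R9).
From D and C, R7 gives S.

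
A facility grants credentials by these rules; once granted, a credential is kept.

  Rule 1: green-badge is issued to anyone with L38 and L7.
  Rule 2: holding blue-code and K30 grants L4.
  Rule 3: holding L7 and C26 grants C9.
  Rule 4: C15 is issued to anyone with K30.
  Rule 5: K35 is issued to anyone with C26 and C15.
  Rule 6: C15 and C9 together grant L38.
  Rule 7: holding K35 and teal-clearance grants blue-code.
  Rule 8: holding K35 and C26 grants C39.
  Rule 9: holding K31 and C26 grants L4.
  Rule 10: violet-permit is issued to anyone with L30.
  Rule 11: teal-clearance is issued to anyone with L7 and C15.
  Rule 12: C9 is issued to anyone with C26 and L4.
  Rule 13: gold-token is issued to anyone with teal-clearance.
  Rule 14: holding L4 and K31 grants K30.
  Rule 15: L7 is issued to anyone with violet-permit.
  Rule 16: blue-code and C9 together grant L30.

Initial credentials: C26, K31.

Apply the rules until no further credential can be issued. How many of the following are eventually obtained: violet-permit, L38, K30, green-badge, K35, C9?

Holding K31 and C26 grants L4 (Rule 9).
Holding L4 and K31 grants K30 (Rule 14).
Holding C26 and L4 grants C9 (Rule 12).
Holding K30 grants C15 (Rule 4).
Holding C15 and C9 grants L38 (Rule 6).
Holding C26 and C15 grants K35 (Rule 5).
violet-permit would need L30 (Rule 10), but L30 is never granted.
L38: reached.
K30: reached.
green-badge would need L38 and L7 (Rule 1), but L7 is never granted.
K35: reached.
C9: reached.
Reached: L38, K30, K35, and C9 — 4 of the 6.

4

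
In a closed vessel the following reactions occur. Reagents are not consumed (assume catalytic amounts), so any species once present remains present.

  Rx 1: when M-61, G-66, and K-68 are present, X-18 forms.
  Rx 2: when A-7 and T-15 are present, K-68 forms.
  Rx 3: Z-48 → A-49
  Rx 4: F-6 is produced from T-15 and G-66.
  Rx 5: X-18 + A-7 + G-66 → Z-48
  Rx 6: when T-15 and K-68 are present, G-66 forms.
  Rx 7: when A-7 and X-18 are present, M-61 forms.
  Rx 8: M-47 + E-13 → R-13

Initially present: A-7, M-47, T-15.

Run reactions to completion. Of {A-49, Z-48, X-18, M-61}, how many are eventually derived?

A-49 would need Z-48 (Rx 3), but Z-48 never forms.
Z-48 would need X-18, A-7, and G-66 (Rx 5), but X-18 never forms.
X-18 would need M-61, G-66, and K-68 (Rx 1), but M-61 never forms.
M-61 would need A-7 and X-18 (Rx 7), but X-18 never forms.
None of the 4 are reached.

0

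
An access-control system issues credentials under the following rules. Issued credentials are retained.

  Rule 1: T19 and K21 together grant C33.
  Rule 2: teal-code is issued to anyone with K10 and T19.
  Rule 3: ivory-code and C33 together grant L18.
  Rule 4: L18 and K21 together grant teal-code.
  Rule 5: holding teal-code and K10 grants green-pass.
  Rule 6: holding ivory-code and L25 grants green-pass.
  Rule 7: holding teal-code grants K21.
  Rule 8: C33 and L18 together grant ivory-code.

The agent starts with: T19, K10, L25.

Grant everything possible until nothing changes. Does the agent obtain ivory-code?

No

ivory-code would need C33 and L18 (Rule 8), but L18 is never granted.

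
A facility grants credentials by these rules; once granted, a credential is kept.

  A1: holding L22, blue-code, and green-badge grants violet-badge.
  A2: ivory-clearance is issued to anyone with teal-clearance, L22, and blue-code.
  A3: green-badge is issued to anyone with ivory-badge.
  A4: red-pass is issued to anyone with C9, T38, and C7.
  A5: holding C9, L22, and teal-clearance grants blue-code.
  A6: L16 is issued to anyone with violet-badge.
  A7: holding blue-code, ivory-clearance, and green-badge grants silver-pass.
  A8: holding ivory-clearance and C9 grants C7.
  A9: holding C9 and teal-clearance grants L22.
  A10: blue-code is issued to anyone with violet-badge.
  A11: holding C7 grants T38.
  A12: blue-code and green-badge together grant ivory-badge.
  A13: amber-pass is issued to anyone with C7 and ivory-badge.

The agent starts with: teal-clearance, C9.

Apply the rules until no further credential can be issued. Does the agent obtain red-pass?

Yes

Holding C9 and teal-clearance grants L22 (A9).
Holding C9, L22, and teal-clearance grants blue-code (A5).
Holding teal-clearance, L22, and blue-code grants ivory-clearance (A2).
Holding ivory-clearance and C9 grants C7 (A8).
Holding C7 grants T38 (A11).
Holding C9, T38, and C7 grants red-pass (A4).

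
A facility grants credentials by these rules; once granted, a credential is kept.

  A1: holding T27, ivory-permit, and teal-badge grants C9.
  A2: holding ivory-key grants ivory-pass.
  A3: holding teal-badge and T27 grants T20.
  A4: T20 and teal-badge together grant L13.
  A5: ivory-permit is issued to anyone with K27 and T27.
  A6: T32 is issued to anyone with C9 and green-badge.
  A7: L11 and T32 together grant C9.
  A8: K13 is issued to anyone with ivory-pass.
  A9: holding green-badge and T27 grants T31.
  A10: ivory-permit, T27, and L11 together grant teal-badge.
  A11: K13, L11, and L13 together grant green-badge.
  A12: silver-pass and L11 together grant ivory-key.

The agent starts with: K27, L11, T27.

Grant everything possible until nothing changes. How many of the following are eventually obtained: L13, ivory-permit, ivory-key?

Holding K27 and T27 grants ivory-permit (A5).
Holding ivory-permit, T27, and L11 grants teal-badge (A10).
Holding teal-badge and T27 grants T20 (A3).
Holding T20 and teal-badge grants L13 (A4).
L13: reached.
ivory-permit: reached.
ivory-key would need silver-pass and L11 (A12), but silver-pass is never granted.
Reached: L13 and ivory-permit — 2 of the 3.

2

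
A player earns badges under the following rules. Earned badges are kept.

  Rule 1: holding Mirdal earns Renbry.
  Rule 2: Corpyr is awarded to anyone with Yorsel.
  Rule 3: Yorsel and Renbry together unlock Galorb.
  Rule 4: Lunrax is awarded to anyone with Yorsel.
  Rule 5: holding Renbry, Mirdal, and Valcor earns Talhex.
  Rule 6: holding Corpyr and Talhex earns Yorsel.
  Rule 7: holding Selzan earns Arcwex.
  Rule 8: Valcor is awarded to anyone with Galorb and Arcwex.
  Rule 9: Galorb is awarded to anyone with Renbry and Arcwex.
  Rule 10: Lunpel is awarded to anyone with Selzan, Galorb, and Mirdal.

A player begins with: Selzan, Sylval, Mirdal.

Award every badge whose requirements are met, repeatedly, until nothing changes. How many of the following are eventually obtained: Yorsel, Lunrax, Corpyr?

0

Yorsel would need Corpyr and Talhex (Rule 6), but Corpyr is never earned.
Lunrax would need Yorsel (Rule 4), but Yorsel is never earned.
Corpyr would need Yorsel (Rule 2), but Yorsel is never earned.
None of the 3 are reached.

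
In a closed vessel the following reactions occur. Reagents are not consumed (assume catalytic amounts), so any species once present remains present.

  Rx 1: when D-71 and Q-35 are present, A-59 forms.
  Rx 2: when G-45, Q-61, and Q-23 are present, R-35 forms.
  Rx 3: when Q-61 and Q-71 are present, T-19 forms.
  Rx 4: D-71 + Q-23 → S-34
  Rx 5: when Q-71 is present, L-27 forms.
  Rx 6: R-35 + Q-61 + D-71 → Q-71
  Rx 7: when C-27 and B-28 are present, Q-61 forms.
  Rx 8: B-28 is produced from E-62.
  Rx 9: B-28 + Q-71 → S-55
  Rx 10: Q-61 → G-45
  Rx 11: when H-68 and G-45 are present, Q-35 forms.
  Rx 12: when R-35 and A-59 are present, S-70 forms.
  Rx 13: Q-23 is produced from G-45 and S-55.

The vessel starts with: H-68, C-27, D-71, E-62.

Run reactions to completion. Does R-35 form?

No

R-35 would need G-45, Q-61, and Q-23 (Rx 2), but Q-23 never forms.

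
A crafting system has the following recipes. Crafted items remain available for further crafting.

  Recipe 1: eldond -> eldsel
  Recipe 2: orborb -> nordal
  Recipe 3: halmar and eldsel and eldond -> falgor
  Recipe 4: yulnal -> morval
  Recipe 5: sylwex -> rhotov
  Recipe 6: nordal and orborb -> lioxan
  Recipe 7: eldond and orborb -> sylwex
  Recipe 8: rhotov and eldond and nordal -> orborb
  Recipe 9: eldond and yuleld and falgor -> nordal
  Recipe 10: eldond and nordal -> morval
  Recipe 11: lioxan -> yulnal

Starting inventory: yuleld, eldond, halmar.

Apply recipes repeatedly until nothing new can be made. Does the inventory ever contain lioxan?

No

lioxan would need nordal and orborb (Recipe 6), but orborb is never obtained.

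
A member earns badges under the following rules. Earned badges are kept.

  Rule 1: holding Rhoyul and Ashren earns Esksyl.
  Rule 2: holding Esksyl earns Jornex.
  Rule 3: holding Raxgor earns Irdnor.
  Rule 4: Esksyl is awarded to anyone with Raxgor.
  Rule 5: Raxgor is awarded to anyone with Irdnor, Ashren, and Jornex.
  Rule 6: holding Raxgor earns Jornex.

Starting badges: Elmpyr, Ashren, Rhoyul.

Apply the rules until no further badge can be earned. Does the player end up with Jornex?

With Rhoyul and Ashren, Esksyl is earned (Rule 1).
With Esksyl, Jornex is earned (Rule 2).

Yes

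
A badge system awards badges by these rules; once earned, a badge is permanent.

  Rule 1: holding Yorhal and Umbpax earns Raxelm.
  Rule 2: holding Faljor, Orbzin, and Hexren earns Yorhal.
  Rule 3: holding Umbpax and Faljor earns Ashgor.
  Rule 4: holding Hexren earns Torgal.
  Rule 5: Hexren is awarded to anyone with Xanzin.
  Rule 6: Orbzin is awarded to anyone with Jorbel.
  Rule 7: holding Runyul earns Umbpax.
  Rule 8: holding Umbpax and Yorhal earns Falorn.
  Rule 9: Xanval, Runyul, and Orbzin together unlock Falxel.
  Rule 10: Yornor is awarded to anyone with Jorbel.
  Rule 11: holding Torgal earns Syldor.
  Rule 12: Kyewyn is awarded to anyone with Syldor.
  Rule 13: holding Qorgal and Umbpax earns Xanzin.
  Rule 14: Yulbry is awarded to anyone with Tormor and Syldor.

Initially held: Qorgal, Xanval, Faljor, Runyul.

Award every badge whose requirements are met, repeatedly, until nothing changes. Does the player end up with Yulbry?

Yulbry would need Tormor and Syldor (Rule 14), but Tormor is never earned.

No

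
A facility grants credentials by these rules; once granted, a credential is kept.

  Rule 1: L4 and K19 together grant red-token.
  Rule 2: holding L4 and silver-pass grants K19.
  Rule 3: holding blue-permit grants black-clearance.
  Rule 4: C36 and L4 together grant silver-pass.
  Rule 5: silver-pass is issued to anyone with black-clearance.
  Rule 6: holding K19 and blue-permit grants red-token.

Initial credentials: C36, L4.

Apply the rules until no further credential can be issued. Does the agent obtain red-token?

Yes

Holding C36 and L4 grants silver-pass (Rule 4).
Holding L4 and silver-pass grants K19 (Rule 2).
Holding L4 and K19 grants red-token (Rule 1).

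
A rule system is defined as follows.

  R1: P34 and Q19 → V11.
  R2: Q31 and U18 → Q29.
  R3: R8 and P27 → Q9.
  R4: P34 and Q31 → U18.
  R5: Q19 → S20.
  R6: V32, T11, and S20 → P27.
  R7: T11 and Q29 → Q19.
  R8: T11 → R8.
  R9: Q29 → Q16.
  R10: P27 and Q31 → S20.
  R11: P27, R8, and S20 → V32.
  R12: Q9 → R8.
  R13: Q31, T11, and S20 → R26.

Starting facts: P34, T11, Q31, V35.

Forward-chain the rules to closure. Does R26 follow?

From P34 and Q31, R4 gives U18.
From Q31 and U18, R2 gives Q29.
From T11 and Q29, R7 gives Q19.
From Q19, R5 gives S20.
Q31, T11, and S20 hold, so R26 follows (R13).

Yes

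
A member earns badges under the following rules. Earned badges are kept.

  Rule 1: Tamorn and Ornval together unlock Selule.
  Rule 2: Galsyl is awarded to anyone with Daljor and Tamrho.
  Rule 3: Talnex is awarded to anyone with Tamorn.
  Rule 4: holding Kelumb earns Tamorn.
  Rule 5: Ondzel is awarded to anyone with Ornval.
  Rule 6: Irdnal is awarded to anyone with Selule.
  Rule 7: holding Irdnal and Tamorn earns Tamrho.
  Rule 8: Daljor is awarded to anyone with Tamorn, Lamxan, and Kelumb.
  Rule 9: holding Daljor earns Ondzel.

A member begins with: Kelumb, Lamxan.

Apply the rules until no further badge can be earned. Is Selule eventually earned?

Selule would need Tamorn and Ornval (Rule 1), but Ornval is never earned.

No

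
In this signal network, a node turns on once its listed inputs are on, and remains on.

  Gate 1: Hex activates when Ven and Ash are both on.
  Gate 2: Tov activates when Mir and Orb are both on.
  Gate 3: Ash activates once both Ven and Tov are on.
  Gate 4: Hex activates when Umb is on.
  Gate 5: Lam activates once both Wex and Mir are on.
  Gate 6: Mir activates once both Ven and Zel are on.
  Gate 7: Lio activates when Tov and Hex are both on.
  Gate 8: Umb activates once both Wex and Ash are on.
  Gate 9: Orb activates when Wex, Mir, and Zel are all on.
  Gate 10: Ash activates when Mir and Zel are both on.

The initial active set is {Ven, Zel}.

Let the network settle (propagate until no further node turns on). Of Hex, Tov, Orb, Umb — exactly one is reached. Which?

Hex

Ven and Zel are on, so Mir activates (Gate 6).
Mir and Zel are on, so Ash activates (Gate 10).
Ven and Ash are on, so Hex activates (Gate 1).
Tov would need Mir and Orb (Gate 2), but Orb never turns on. Orb would need Wex, Mir, and Zel (Gate 9), but Wex never turns on. Umb would need Wex and Ash (Gate 8), but Wex never turns on.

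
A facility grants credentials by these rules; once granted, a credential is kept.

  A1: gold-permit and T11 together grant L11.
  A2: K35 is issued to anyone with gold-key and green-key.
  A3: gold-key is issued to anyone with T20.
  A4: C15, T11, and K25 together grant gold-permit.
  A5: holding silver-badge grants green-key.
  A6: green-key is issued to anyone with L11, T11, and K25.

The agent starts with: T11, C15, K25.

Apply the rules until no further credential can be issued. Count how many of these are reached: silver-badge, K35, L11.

1

Holding C15, T11, and K25 grants gold-permit (A4).
Holding gold-permit and T11 grants L11 (A1).
No rule produces silver-badge, and it is not given.
K35 would need gold-key and green-key (A2), but gold-key is never granted.
L11: reached.
Reached: L11 — 1 of the 3.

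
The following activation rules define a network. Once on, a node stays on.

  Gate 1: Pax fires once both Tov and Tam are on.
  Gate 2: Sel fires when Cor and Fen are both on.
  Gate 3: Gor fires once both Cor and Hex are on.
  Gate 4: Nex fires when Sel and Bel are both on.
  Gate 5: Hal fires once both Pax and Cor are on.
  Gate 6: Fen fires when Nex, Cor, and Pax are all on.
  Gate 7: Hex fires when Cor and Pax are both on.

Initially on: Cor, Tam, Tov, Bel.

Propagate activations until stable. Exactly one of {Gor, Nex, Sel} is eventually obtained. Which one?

Gor

Gate 1: Tov and Tam on → Pax on.
Gate 7: Cor and Pax on → Hex on.
Cor and Hex are on, so Gor fires (Gate 3).
Sel would need Cor and Fen (Gate 2), but Fen never turns on. Nex would need Sel and Bel (Gate 4), but Sel never turns on.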